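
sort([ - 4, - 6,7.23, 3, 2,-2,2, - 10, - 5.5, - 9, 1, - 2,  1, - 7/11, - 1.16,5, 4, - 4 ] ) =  [  -  10, - 9, - 6, - 5.5, - 4 ,  -  4, - 2, -2, - 1.16, - 7/11, 1, 1,2, 2, 3 , 4, 5, 7.23 ]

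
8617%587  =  399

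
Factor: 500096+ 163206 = 663302   =  2^1*331651^1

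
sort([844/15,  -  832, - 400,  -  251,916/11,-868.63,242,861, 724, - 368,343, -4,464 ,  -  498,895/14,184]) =[ - 868.63,-832, - 498, - 400,  -  368, -251,  -  4,844/15,895/14,916/11,184, 242,343 , 464, 724,861] 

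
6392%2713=966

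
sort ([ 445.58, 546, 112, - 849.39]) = [ - 849.39, 112 , 445.58, 546 ] 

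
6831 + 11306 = 18137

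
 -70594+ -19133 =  - 89727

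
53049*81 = 4296969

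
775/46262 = 775/46262 = 0.02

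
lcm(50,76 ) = 1900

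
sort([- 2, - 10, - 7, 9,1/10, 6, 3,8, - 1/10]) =[ - 10, - 7, - 2 , - 1/10,1/10, 3,6,8, 9]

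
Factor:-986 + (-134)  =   - 2^5*5^1 * 7^1 = -1120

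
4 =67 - 63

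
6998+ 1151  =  8149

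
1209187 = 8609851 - 7400664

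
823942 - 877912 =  - 53970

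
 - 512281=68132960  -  68645241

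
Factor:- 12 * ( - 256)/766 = 2^9*3^1*383^( - 1) = 1536/383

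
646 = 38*17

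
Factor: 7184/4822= 2^3*449^1*2411^( - 1) = 3592/2411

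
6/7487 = 6/7487 = 0.00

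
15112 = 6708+8404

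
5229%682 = 455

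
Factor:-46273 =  - 46273^1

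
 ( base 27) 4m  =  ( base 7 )244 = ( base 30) 4A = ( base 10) 130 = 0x82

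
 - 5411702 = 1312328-6724030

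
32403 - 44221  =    -  11818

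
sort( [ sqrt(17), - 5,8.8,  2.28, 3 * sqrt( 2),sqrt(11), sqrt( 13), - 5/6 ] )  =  [ - 5,-5/6,2.28, sqrt( 11 ), sqrt(13),sqrt( 17), 3 * sqrt (2 ), 8.8 ] 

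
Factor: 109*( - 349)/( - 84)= 2^( - 2 )*3^( - 1 )*7^( - 1)*109^1*349^1 = 38041/84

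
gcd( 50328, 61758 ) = 18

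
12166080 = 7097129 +5068951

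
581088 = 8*72636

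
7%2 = 1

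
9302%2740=1082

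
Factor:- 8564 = - 2^2*2141^1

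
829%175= 129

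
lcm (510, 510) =510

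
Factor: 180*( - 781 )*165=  - 2^2*3^3*5^2*11^2* 71^1 = - 23195700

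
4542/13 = 349 + 5/13 = 349.38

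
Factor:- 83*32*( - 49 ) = 130144 =2^5*7^2*83^1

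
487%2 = 1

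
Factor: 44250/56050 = 3^1* 5^1 *19^( - 1) = 15/19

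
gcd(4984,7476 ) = 2492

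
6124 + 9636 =15760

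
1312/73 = 1312/73= 17.97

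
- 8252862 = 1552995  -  9805857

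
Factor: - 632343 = -3^1*41^1*53^1*97^1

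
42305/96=42305/96   =  440.68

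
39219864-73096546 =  - 33876682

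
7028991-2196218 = 4832773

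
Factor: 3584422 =2^1 *131^1*13681^1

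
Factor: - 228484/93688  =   - 2^( - 1 )*7^(-2 )*239^1   =  -239/98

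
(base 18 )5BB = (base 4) 130211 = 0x725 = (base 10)1829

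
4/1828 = 1/457 = 0.00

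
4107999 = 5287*777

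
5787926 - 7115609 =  - 1327683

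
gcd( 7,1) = 1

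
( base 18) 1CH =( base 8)1055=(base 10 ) 557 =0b1000101101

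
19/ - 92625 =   -  1 + 4874/4875=- 0.00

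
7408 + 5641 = 13049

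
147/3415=147/3415 = 0.04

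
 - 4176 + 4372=196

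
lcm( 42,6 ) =42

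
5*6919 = 34595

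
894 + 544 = 1438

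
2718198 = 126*21573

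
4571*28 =127988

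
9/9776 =9/9776 = 0.00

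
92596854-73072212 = 19524642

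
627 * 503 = 315381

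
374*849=317526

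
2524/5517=2524/5517 = 0.46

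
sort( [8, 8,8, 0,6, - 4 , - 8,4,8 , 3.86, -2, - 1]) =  [- 8,-4,- 2,  -  1, 0, 3.86,4, 6, 8, 8, 8,8 ]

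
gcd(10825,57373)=1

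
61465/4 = 15366 + 1/4 = 15366.25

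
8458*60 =507480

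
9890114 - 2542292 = 7347822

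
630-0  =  630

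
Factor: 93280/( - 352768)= - 55/208 = - 2^( - 4) * 5^1*11^1*13^( - 1) 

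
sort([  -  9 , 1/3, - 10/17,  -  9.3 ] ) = [ - 9.3,  -  9, - 10/17,1/3 ]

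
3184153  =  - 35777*( - 89 )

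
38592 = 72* 536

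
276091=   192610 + 83481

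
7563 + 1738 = 9301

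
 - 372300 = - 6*62050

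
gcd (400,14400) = 400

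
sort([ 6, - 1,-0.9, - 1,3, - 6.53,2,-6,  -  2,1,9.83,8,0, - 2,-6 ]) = [-6.53,-6 , - 6, - 2, - 2, - 1, - 1, -0.9 , 0,1,2,3,6, 8,9.83] 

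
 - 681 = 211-892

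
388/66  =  194/33 = 5.88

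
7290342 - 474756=6815586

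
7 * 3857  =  26999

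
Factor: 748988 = 2^2*41^1*4567^1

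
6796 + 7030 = 13826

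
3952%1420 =1112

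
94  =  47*2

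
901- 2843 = -1942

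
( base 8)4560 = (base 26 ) 3EO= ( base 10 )2416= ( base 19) 6D3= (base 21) 5A1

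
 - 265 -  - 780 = 515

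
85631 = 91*941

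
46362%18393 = 9576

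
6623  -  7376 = -753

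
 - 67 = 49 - 116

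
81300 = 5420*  15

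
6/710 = 3/355=0.01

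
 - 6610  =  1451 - 8061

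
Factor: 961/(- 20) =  - 2^ (-2 ) *5^( - 1) *31^2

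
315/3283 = 45/469 = 0.10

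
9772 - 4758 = 5014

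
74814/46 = 37407/23   =  1626.39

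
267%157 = 110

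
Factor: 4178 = 2^1*2089^1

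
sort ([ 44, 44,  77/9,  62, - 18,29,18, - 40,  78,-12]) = [ - 40, - 18, - 12,  77/9,18, 29,44, 44 , 62,78 ]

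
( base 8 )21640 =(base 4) 2032200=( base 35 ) 7FK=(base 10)9120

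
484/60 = 121/15 = 8.07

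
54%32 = 22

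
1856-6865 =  - 5009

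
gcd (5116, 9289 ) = 1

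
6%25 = 6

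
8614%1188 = 298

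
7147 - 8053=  - 906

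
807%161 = 2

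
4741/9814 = 4741/9814 = 0.48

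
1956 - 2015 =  - 59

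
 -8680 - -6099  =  - 2581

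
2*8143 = 16286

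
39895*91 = 3630445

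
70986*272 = 19308192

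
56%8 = 0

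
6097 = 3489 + 2608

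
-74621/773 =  - 97 + 360/773 = -  96.53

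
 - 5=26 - 31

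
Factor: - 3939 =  - 3^1*13^1*101^1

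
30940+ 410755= 441695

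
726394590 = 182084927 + 544309663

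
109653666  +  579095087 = 688748753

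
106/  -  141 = -106/141 = - 0.75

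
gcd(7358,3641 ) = 1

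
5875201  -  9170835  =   - 3295634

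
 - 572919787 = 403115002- 976034789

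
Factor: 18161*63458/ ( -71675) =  - 1152460738/71675=   - 2^1*5^ ( - 2)*11^1*13^1*47^(-1)*61^ ( - 1 ) *127^1*31729^1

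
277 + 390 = 667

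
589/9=589/9 = 65.44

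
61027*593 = 36189011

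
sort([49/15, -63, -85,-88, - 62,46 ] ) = [ - 88, - 85, - 63, - 62,49/15, 46 ] 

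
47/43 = 1 + 4/43 = 1.09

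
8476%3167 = 2142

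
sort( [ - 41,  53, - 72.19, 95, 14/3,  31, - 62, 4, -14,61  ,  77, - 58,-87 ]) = [-87, - 72.19, - 62,-58, - 41, - 14, 4 , 14/3,31, 53, 61, 77, 95]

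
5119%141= 43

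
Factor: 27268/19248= 17/12 = 2^( - 2)*3^( - 1 )*17^1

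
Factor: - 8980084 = -2^2*19^1*173^1*683^1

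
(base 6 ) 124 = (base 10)52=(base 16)34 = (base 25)22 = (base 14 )3A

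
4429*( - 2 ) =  - 8858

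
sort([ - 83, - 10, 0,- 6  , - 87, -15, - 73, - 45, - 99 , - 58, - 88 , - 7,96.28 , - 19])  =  [ - 99, - 88 , - 87, - 83, - 73, - 58, - 45,  -  19, - 15, - 10, - 7,  -  6,0,96.28] 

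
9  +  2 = 11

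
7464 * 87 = 649368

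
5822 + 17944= 23766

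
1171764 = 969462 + 202302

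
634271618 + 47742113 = 682013731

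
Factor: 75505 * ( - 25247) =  - 1906274735 = -  5^1 * 15101^1*25247^1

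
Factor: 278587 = 61^1*4567^1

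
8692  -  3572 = 5120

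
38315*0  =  0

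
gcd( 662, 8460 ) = 2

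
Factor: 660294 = 2^1*3^2*36683^1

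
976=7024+-6048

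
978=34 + 944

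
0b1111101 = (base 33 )3q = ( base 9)148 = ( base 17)76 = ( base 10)125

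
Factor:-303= -3^1*101^1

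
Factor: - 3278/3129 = -2^1*3^ (  -  1)*7^ ( - 1)*11^1 = - 22/21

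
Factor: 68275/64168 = 2^( - 3) * 5^2*13^ (-1 )*617^ ( - 1 ) * 2731^1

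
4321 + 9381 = 13702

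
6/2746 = 3/1373 = 0.00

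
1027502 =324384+703118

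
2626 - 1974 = 652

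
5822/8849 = 5822/8849 = 0.66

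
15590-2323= 13267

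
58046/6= 9674 + 1/3 = 9674.33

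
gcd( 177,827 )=1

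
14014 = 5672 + 8342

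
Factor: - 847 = -7^1*11^2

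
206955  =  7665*27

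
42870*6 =257220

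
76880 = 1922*40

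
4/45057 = 4/45057 = 0.00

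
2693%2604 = 89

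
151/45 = 3 + 16/45 = 3.36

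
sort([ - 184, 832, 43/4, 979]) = [ - 184, 43/4,832, 979]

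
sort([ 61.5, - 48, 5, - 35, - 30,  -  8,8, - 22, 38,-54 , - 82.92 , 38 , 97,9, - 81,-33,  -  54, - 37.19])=[ - 82.92, - 81, - 54, - 54, - 48, - 37.19, - 35,- 33, - 30, - 22, - 8, 5, 8,9,38,38,61.5, 97 ]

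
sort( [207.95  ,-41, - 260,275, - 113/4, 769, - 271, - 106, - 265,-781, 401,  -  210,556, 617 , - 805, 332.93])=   [ - 805, - 781,- 271, - 265, - 260, - 210, - 106, - 41,  -  113/4,207.95, 275, 332.93, 401,556,617,  769 ]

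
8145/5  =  1629 = 1629.00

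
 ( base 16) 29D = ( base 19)1G4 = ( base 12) 479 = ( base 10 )669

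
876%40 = 36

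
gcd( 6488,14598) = 1622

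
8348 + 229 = 8577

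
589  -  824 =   -  235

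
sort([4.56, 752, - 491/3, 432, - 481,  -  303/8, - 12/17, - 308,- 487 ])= [ - 487, - 481,  -  308,  -  491/3 , - 303/8, - 12/17,4.56,432,752]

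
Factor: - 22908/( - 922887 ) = 7636/307629 = 2^2*3^( - 2)*7^( - 1)*19^( -1)*23^1*  83^1 * 257^( - 1)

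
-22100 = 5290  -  27390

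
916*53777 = 49259732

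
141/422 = 141/422 = 0.33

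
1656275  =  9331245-7674970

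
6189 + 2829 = 9018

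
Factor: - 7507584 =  - 2^7*3^2 * 7^3 * 19^1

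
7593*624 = 4738032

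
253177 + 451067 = 704244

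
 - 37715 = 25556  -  63271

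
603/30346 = 603/30346 = 0.02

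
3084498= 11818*261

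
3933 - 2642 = 1291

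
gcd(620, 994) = 2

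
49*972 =47628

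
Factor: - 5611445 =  - 5^1*7^1*17^1*9431^1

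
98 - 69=29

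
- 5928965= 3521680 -9450645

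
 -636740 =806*( - 790)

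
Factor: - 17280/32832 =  - 2^1*5^1 * 19^( - 1 )=- 10/19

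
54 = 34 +20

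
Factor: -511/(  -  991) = 7^1*73^1*991^( - 1 ) 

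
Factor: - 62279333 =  - 2207^1*28219^1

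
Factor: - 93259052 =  - 2^2*23314763^1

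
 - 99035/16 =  - 6190+5/16  =  - 6189.69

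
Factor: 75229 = 7^1*11^1*977^1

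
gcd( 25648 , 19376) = 112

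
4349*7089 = 30830061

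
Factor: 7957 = 73^1*109^1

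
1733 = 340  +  1393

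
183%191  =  183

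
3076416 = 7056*436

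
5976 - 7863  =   - 1887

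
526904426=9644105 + 517260321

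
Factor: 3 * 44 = 132 = 2^2 *3^1*11^1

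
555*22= 12210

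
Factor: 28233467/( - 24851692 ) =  - 2^( - 2) * 31^1 * 157^1*5801^1*6212923^( - 1) 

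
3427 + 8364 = 11791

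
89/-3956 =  - 1 + 3867/3956 = - 0.02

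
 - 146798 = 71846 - 218644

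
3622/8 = 452+3/4 = 452.75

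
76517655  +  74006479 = 150524134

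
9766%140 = 106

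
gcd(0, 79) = 79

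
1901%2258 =1901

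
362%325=37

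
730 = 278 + 452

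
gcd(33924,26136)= 132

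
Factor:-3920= -2^4*5^1*7^2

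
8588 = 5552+3036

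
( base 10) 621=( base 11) 515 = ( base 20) 1B1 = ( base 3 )212000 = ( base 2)1001101101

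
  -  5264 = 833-6097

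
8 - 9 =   -  1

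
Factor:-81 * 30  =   - 2430 = - 2^1*3^5*5^1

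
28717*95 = 2728115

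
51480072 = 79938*644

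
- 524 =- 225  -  299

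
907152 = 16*56697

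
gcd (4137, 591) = 591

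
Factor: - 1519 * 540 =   -  820260 = - 2^2*3^3*5^1*7^2*31^1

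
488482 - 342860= 145622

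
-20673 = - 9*2297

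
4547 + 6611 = 11158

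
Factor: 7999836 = 2^2 * 3^1*13^1*19^1*2699^1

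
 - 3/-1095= 1/365=0.00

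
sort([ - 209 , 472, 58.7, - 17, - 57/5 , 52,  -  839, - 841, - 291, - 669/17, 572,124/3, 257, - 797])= [ - 841, - 839,  -  797,-291,  -  209,-669/17, - 17, - 57/5, 124/3, 52,  58.7,257,  472, 572]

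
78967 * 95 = 7501865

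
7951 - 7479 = 472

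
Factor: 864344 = 2^3 * 13^1 * 8311^1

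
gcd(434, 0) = 434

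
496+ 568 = 1064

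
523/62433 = 523/62433 = 0.01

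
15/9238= 15/9238 = 0.00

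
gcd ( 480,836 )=4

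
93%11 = 5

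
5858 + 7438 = 13296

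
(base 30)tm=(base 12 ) 624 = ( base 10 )892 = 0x37c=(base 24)1d4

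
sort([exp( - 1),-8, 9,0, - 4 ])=[ - 8, - 4, 0,exp ( - 1), 9]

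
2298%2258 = 40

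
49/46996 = 49/46996 = 0.00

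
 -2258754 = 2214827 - 4473581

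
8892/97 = 8892/97 = 91.67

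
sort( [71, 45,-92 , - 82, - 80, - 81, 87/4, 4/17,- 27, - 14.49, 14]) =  [ - 92, - 82, - 81 , - 80,-27, - 14.49, 4/17, 14,87/4,45  ,  71]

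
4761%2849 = 1912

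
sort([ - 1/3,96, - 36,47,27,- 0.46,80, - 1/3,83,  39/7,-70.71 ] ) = [ - 70.71, - 36, - 0.46,- 1/3, - 1/3,39/7,27,47, 80,83 , 96]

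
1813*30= 54390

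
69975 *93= 6507675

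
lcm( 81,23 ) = 1863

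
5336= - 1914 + 7250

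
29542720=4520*6536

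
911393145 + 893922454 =1805315599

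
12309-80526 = - 68217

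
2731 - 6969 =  - 4238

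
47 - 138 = - 91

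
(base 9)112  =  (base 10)92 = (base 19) 4G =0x5C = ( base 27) 3B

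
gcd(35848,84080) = 8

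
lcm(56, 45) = 2520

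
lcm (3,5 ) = 15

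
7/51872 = 7/51872 = 0.00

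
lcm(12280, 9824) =49120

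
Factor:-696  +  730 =2^1*17^1 = 34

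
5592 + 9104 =14696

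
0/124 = 0 = 0.00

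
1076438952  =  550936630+525502322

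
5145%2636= 2509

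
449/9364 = 449/9364  =  0.05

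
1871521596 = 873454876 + 998066720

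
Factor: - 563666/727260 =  - 2^(-1)*3^(  -  1)*5^ ( - 1)*17^(- 1) * 23^ ( - 1)*31^( - 1 )*281833^1= - 281833/363630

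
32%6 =2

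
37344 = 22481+14863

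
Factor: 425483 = 179^1*2377^1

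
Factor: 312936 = 2^3 *3^1 * 13^1*17^1 * 59^1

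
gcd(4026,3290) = 2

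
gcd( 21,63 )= 21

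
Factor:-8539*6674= - 56989286 =- 2^1 * 47^1 * 71^1*8539^1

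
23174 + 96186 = 119360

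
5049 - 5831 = -782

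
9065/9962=9065/9962=0.91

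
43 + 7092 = 7135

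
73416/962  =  76  +  152/481 = 76.32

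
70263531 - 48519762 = 21743769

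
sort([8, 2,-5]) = [-5,2,8]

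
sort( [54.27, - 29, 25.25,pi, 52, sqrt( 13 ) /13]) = [ - 29,sqrt( 13)/13, pi,25.25, 52, 54.27] 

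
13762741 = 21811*631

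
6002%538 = 84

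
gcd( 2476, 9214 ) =2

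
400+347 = 747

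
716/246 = 358/123 = 2.91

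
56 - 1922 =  - 1866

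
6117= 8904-2787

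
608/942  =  304/471 =0.65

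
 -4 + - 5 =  - 9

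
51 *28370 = 1446870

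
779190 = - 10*( - 77919 ) 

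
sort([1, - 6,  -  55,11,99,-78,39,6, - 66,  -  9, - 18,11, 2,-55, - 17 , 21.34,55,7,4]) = [ - 78,-66, - 55, - 55, - 18, - 17, - 9,- 6, 1,2, 4,6, 7, 11,11,21.34,39, 55,99]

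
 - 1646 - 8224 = -9870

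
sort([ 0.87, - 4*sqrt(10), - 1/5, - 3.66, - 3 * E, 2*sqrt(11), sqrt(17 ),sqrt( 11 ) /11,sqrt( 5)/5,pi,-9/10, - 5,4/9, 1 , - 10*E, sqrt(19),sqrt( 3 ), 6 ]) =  [  -  10*E,-4*sqrt ( 10), - 3*E, - 5,  -  3.66  , - 9/10, - 1/5,  sqrt( 11 ) /11,4/9,sqrt( 5 ) /5,0.87, 1,sqrt( 3 ) , pi, sqrt( 17),sqrt( 19 ) , 6 , 2* sqrt( 11 )]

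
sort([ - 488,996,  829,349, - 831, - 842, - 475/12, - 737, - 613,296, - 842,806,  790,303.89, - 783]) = [ - 842  , - 842, - 831, - 783, - 737, -613, - 488, - 475/12, 296, 303.89,  349, 790, 806,829,996 ]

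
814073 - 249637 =564436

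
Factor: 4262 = 2^1*2131^1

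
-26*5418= - 140868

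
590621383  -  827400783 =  - 236779400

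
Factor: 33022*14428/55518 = 12537932/1461 = 2^2*3^( - 1)*11^1*79^1*487^( - 1)*3607^1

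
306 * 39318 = 12031308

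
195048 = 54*3612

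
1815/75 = 24 + 1/5 = 24.20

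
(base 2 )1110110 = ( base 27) 4A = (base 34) 3G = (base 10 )118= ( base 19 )64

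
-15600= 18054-33654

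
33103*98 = 3244094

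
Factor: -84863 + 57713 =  - 2^1*3^1*5^2 * 181^1 = - 27150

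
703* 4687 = 3294961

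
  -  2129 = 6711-8840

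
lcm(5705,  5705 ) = 5705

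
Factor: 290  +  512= 802 =2^1*401^1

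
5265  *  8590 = 45226350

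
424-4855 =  - 4431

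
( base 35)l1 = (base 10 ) 736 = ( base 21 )1E1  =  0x2E0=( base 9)1007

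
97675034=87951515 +9723519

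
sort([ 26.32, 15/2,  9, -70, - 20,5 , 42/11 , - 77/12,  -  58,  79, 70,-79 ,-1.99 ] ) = [ - 79  , - 70 , - 58, - 20, - 77/12, - 1.99,42/11, 5,15/2 , 9, 26.32,70,79 ] 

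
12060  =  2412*5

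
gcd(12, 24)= 12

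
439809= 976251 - 536442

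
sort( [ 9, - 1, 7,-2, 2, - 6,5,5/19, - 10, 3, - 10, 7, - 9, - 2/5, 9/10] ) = [ - 10, - 10,-9, - 6 ,-2, - 1, - 2/5, 5/19, 9/10, 2, 3, 5, 7, 7,  9] 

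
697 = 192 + 505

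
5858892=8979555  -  3120663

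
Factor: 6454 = 2^1*7^1*461^1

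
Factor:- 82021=-82021^1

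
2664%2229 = 435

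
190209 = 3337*57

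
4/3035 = 4/3035= 0.00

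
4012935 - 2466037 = 1546898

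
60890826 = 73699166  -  12808340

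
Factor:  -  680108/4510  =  -754/5  =  -  2^1*5^( - 1 )*13^1*29^1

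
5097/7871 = 5097/7871 = 0.65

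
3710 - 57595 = -53885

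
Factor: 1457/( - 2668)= - 2^( - 2 )*23^(-1)*29^( - 1)*31^1*47^1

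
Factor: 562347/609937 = 3^2*23^( - 2 )*1153^ (  -  1) * 62483^1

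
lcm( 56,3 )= 168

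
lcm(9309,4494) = 130326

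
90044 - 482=89562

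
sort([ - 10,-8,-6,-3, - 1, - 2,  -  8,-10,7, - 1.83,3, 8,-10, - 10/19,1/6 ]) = [-10, - 10, - 10, - 8, - 8,-6, - 3, - 2,-1.83, - 1, - 10/19, 1/6, 3,7, 8]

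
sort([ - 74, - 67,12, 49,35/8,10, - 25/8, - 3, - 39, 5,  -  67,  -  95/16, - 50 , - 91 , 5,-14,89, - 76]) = [ - 91,-76 ,-74,  -  67,  -  67,-50, - 39,  -  14, - 95/16,-25/8 , - 3,35/8,  5,5  ,  10,12,49,89] 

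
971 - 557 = 414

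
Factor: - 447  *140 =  - 62580 = - 2^2*3^1*5^1*7^1*149^1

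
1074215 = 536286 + 537929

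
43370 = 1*43370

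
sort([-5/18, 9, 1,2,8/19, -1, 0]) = [  -  1, - 5/18 , 0, 8/19 , 1,  2,9] 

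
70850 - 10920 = 59930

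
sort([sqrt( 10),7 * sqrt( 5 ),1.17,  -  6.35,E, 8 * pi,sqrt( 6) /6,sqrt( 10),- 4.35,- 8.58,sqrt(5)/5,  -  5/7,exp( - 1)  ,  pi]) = [-8.58, - 6.35,-4.35, - 5/7,  exp( - 1),sqrt( 6)/6, sqrt( 5) /5,1.17, E,pi,sqrt(10),sqrt ( 10 ),7*sqrt( 5), 8 * pi]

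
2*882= 1764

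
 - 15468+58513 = 43045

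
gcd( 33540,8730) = 30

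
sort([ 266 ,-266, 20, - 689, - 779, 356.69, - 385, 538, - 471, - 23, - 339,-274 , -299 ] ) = [ - 779, - 689, - 471, - 385, - 339, - 299,- 274,  -  266 , - 23, 20,266 , 356.69,538]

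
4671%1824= 1023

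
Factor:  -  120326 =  - 2^1 * 17^1*3539^1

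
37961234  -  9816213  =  28145021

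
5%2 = 1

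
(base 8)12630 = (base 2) 1010110011000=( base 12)3248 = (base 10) 5528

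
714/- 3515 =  - 714/3515 = - 0.20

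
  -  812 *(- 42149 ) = 34224988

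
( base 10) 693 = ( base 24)14l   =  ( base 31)mb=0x2B5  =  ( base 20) 1ED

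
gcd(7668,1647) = 27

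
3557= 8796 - 5239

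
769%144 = 49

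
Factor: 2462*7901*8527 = 165869438074 =2^1*1231^1*7901^1*8527^1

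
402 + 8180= 8582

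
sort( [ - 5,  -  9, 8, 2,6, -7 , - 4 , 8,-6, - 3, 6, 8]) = [-9, - 7, - 6 ,-5,  -  4, - 3,2, 6  ,  6, 8, 8, 8]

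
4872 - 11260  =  -6388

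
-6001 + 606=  - 5395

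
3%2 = 1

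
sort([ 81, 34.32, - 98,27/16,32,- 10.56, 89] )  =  [-98, - 10.56,27/16 , 32,34.32,81,89]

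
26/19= 1+ 7/19 = 1.37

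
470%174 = 122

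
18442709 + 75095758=93538467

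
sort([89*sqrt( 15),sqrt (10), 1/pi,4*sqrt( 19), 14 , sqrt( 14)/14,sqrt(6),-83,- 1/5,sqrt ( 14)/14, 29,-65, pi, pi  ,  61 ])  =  [ - 83 , - 65, - 1/5,sqrt( 14)/14, sqrt ( 14)/14,  1/pi, sqrt ( 6), pi,  pi,  sqrt ( 10),14, 4*sqrt( 19 ), 29, 61, 89*sqrt ( 15 )]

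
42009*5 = 210045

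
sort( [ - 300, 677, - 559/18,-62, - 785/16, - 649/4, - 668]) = [-668, - 300,- 649/4, - 62, - 785/16,-559/18, 677]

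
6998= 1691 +5307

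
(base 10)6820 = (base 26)A28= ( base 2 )1101010100100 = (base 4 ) 1222210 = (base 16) 1AA4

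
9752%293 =83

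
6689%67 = 56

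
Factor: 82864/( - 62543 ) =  - 2^4 * 13^ ( - 1) *17^(  -  1)*283^( - 1 )*5179^1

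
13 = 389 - 376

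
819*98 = 80262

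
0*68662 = 0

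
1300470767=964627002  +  335843765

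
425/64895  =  85/12979=0.01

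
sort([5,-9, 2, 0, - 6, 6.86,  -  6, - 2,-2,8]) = [  -  9 ,-6, - 6, - 2, - 2, 0,2,5,6.86, 8]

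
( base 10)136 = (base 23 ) 5L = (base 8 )210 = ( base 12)B4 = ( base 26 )56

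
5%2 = 1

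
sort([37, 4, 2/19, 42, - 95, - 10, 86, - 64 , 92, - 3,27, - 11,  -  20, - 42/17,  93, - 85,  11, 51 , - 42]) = [ - 95, - 85, - 64, - 42, - 20 ,  -  11,- 10,- 3,-42/17, 2/19, 4, 11, 27 , 37,42,51, 86, 92, 93] 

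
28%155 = 28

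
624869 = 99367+525502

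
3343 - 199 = 3144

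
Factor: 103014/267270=3^1*5^(- 1) *97^1*151^( - 1) = 291/755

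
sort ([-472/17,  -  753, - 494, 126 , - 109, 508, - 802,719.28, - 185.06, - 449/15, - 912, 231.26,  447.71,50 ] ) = [ - 912, - 802, - 753,- 494, - 185.06, - 109, - 449/15, - 472/17 , 50,126, 231.26, 447.71 , 508,719.28]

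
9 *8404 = 75636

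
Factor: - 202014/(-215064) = 387/412 = 2^( - 2)*3^2*43^1*103^( - 1 ) 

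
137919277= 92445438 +45473839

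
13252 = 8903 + 4349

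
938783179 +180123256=1118906435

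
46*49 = 2254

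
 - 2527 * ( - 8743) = 22093561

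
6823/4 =1705  +  3/4 = 1705.75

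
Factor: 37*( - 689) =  - 25493= -13^1* 37^1*53^1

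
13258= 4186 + 9072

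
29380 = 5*5876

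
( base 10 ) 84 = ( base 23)3f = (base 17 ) 4g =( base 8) 124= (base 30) 2o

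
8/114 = 4/57=0.07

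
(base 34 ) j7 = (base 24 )135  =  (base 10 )653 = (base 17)247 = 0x28d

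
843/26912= 843/26912 = 0.03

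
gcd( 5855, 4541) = 1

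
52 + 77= 129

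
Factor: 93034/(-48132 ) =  - 2^( - 1 )*3^ ( - 2 )*7^ ( - 1)*181^1*191^( - 1) *257^1 = - 46517/24066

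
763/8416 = 763/8416 = 0.09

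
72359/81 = 72359/81 = 893.32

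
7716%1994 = 1734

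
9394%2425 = 2119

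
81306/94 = 864+45/47 = 864.96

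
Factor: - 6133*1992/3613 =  - 12216936/3613 = - 2^3*3^1*83^1*3613^(-1)*6133^1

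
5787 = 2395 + 3392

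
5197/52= 5197/52= 99.94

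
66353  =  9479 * 7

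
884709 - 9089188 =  - 8204479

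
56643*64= 3625152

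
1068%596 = 472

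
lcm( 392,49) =392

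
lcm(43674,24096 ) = 698784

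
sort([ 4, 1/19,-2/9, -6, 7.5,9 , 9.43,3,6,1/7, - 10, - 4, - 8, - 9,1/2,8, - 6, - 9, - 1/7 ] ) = [ - 10, - 9 , - 9, - 8,-6, - 6, - 4, - 2/9, - 1/7,1/19,1/7,1/2,3, 4,6,7.5,8,9,9.43]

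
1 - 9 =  - 8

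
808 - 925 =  - 117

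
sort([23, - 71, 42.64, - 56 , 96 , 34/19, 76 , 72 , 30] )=[-71, -56,34/19, 23,30,42.64,72 , 76 , 96 ] 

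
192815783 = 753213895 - 560398112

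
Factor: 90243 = 3^2*37^1*271^1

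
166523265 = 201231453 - 34708188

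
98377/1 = 98377= 98377.00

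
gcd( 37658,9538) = 38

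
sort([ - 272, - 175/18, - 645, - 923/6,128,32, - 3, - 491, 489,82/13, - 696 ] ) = [ - 696, - 645,-491, - 272, - 923/6, - 175/18, - 3,82/13, 32, 128, 489]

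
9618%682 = 70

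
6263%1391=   699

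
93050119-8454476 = 84595643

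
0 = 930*0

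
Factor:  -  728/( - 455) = 2^3*5^( - 1)= 8/5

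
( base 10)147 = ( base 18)83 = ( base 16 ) 93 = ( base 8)223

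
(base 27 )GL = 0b111000101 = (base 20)12d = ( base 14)245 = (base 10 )453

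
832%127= 70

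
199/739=199/739 = 0.27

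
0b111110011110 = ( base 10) 3998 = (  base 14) 1658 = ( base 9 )5432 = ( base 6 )30302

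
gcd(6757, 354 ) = 1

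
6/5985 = 2/1995 = 0.00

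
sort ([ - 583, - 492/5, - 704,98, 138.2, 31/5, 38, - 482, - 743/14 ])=[ - 704  ,  -  583 , - 482, - 492/5, - 743/14,31/5,38,  98,138.2]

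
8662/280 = 30 + 131/140=30.94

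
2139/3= 713  =  713.00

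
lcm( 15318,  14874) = 1026306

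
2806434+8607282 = 11413716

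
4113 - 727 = 3386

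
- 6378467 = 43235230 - 49613697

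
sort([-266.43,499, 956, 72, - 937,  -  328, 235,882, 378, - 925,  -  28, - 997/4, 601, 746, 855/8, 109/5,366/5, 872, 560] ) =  [ - 937, - 925, - 328,-266.43, - 997/4, - 28, 109/5,72, 366/5, 855/8, 235, 378, 499,560, 601, 746, 872, 882,956 ]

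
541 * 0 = 0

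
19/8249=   19/8249 = 0.00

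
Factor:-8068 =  - 2^2*2017^1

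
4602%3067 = 1535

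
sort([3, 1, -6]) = [ - 6,1, 3] 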